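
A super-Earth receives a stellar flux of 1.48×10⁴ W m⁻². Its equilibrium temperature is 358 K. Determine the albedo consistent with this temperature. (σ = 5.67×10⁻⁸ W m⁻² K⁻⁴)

A ≈ 0.75

From T_eq⁴ = S(1−A)/(4σ): 1−A = 4σT_eq⁴/S.
1−A = 4 × 5.67×10⁻⁸ × (358)⁴ / 1.48×10⁴ = 0.252.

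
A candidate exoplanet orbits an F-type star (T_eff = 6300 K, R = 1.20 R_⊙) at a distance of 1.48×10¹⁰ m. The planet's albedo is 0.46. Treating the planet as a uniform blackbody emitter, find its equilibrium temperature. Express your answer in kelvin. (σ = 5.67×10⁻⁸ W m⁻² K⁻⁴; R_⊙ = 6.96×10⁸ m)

T_eq ≈ 907 K

R_⋆ = 1.20 × 6.96×10⁸ = 8.35×10⁸ m.
L = 4πR_⋆²σT_⋆⁴ = 4π(8.35×10⁸)² × 5.67×10⁻⁸ × (6300)⁴ = 7.83×10²⁶ W.
S = L/(4πd²) = 2.84×10⁵ W m⁻².
Energy balance: absorbed = emitted ⇒ πR²·S(1−A) = 4πR²·σT_eq⁴, so T_eq⁴ = S(1−A)/(4σ).
T_eq = [2.84×10⁵ × 0.54 / (4 × 5.67×10⁻⁸)]^(1/4) = (6.77×10¹¹)^(1/4) = 907 K.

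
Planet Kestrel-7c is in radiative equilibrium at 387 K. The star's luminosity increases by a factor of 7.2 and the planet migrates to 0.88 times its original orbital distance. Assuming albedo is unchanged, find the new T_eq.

T_eq ≈ 676 K

T_eq ∝ L^(1/4) · d^(−1/2).
T′ = 387 × 7.2^(1/4) / 0.88^(1/2) = 676 K.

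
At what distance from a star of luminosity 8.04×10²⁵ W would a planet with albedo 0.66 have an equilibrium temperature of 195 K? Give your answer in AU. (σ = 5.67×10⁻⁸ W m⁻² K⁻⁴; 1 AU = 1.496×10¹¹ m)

From T_eq⁴ = L(1−A)/(16πσd²): d = √[L(1−A)/(16πσT_eq⁴)].
d = √[8.04×10²⁵ × 0.34 / (16π × 5.67×10⁻⁸ × (195)⁴)] = 8.14×10¹⁰ m = 0.544 AU.

d ≈ 0.544 AU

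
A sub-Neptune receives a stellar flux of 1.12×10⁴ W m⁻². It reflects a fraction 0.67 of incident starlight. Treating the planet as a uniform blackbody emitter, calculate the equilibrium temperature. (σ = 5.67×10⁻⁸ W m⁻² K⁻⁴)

T_eq ≈ 357 K

Energy balance: absorbed = emitted ⇒ πR²·S(1−A) = 4πR²·σT_eq⁴, so T_eq⁴ = S(1−A)/(4σ).
T_eq = [1.12×10⁴ × 0.33 / (4 × 5.67×10⁻⁸)]^(1/4) = (1.63×10¹⁰)^(1/4) = 357 K.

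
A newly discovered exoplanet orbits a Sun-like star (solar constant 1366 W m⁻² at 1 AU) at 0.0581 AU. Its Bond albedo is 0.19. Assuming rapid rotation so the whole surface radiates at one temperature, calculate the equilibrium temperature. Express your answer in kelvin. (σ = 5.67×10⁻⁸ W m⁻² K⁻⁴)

Flux at 0.0581 AU: S = 1366/0.0581² = 4.05×10⁵ W m⁻².
Energy balance: absorbed = emitted ⇒ πR²·S(1−A) = 4πR²·σT_eq⁴, so T_eq⁴ = S(1−A)/(4σ).
T_eq = [4.05×10⁵ × 0.81 / (4 × 5.67×10⁻⁸)]^(1/4) = (1.45×10¹²)^(1/4) = 1100 K.

T_eq ≈ 1100 K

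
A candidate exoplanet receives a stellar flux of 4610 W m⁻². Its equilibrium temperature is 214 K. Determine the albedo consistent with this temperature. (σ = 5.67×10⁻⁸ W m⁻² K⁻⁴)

A ≈ 0.90

From T_eq⁴ = S(1−A)/(4σ): 1−A = 4σT_eq⁴/S.
1−A = 4 × 5.67×10⁻⁸ × (214)⁴ / 4610 = 0.103.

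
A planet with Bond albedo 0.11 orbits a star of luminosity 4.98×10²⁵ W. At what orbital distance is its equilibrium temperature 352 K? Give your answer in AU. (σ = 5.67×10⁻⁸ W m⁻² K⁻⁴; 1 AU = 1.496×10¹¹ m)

d ≈ 0.213 AU

From T_eq⁴ = L(1−A)/(16πσd²): d = √[L(1−A)/(16πσT_eq⁴)].
d = √[4.98×10²⁵ × 0.89 / (16π × 5.67×10⁻⁸ × (352)⁴)] = 3.18×10¹⁰ m = 0.213 AU.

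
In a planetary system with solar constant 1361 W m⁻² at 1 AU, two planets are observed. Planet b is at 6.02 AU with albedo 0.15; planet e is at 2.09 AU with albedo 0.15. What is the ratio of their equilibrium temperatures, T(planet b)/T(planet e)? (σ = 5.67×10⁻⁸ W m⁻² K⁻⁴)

T_eq = [S₀(1−A)/(4σd²)]^(1/4), so T ∝ (1−A)^(1/4) / √d.
T₁ = [1361×0.85/(4×5.67×10⁻⁸×6.02²)]^(1/4) = 108.92 K.
T₂ = [1361×0.85/(4×5.67×10⁻⁸×2.09²)]^(1/4) = 184.86 K.

T₁/T₂ ≈ 0.589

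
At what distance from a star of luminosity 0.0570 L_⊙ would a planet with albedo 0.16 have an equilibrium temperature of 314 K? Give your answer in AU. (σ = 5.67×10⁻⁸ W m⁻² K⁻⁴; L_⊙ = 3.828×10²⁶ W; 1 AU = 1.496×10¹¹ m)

d ≈ 0.172 AU

L = 0.0570 × 3.828×10²⁶ = 2.18×10²⁵ W.
From T_eq⁴ = L(1−A)/(16πσd²): d = √[L(1−A)/(16πσT_eq⁴)].
d = √[2.18×10²⁵ × 0.84 / (16π × 5.67×10⁻⁸ × (314)⁴)] = 2.57×10¹⁰ m = 0.172 AU.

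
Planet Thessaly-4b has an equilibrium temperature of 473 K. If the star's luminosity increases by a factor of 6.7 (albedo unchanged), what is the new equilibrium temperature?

T_eq ≈ 761 K

T_eq ∝ L^(1/4) · d^(−1/2).
T′ = 473 × 6.7^(1/4) = 761 K.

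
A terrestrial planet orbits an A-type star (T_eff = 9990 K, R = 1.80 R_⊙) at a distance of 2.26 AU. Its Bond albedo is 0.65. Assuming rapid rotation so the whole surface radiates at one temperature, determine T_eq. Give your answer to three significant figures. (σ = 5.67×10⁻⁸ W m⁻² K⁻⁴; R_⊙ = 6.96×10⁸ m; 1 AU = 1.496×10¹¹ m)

T_eq ≈ 331 K

R_⋆ = 1.80 × 6.96×10⁸ = 1.25×10⁹ m.
d = 2.26 AU = 3.38×10¹¹ m.
L = 4πR_⋆²σT_⋆⁴ = 4π(1.25×10⁹)² × 5.67×10⁻⁸ × (9990)⁴ = 1.11×10²⁸ W.
S = L/(4πd²) = 7750 W m⁻².
Energy balance: absorbed = emitted ⇒ πR²·S(1−A) = 4πR²·σT_eq⁴, so T_eq⁴ = S(1−A)/(4σ).
T_eq = [7750 × 0.35 / (4 × 5.67×10⁻⁸)]^(1/4) = (1.20×10¹⁰)^(1/4) = 331 K.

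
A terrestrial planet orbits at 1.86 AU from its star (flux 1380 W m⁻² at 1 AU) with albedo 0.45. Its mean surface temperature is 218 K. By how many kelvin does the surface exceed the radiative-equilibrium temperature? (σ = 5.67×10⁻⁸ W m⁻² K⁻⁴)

S = 1380/1.86² = 398.9 W m⁻².
T_eq = [S(1−A)/(4σ)]^(1/4) = [398.9×0.55/(4×5.67×10⁻⁸)]^(1/4) = 176.4 K.
ΔT = T_surf − T_eq = 218 − 176.4.

ΔT ≈ 41.6 K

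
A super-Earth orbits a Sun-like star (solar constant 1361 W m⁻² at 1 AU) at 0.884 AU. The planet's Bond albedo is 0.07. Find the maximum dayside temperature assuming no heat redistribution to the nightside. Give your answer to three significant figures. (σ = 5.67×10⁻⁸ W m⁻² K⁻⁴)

Flux at 0.884 AU: S = 1361/0.884² = 1740 W m⁻².
With no redistribution each surface element balances locally: S(1−A) = σT⁴.
T = [1740 × 0.93 / 5.67×10⁻⁸]^(1/4) = (2.86×10¹⁰)^(1/4) = 411 K.

T_ss ≈ 411 K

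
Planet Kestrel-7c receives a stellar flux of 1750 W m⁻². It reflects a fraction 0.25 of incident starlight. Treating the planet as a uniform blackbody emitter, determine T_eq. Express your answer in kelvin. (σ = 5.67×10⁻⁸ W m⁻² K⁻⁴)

T_eq ≈ 276 K

Energy balance: absorbed = emitted ⇒ πR²·S(1−A) = 4πR²·σT_eq⁴, so T_eq⁴ = S(1−A)/(4σ).
T_eq = [1750 × 0.75 / (4 × 5.67×10⁻⁸)]^(1/4) = (5.79×10⁹)^(1/4) = 276 K.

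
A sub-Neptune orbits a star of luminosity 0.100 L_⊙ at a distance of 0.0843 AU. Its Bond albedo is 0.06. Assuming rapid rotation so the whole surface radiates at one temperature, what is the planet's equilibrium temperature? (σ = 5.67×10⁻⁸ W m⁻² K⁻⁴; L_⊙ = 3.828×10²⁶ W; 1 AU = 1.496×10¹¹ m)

T_eq ≈ 531 K

d = 0.0843 AU = 1.26×10¹⁰ m.
L = 0.100 × 3.828×10²⁶ = 3.83×10²⁵ W.
Flux: S = L/(4πd²) = 3.83×10²⁵/(4π×(1.26×10¹⁰)²) = 1.92×10⁴ W m⁻².
Energy balance: absorbed = emitted ⇒ πR²·S(1−A) = 4πR²·σT_eq⁴, so T_eq⁴ = S(1−A)/(4σ).
T_eq = [1.92×10⁴ × 0.94 / (4 × 5.67×10⁻⁸)]^(1/4) = (7.94×10¹⁰)^(1/4) = 531 K.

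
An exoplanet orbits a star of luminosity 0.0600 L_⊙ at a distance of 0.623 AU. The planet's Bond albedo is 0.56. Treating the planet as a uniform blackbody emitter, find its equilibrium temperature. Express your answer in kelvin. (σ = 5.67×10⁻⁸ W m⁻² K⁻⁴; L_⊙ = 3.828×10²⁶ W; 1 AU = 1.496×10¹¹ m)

d = 0.623 AU = 9.32×10¹⁰ m.
L = 0.0600 × 3.828×10²⁶ = 2.30×10²⁵ W.
Flux: S = L/(4πd²) = 2.30×10²⁵/(4π×(9.32×10¹⁰)²) = 210 W m⁻².
Energy balance: absorbed = emitted ⇒ πR²·S(1−A) = 4πR²·σT_eq⁴, so T_eq⁴ = S(1−A)/(4σ).
T_eq = [210 × 0.44 / (4 × 5.67×10⁻⁸)]^(1/4) = (4.08×10⁸)^(1/4) = 142 K.

T_eq ≈ 142 K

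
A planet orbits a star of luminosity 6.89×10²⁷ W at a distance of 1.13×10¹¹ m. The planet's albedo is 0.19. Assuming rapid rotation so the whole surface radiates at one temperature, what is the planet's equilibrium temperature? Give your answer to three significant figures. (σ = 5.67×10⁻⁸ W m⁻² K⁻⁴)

Flux: S = L/(4πd²) = 6.89×10²⁷/(4π×(1.13×10¹¹)²) = 4.29×10⁴ W m⁻².
Energy balance: absorbed = emitted ⇒ πR²·S(1−A) = 4πR²·σT_eq⁴, so T_eq⁴ = S(1−A)/(4σ).
T_eq = [4.29×10⁴ × 0.81 / (4 × 5.67×10⁻⁸)]^(1/4) = (1.53×10¹¹)^(1/4) = 626 K.

T_eq ≈ 626 K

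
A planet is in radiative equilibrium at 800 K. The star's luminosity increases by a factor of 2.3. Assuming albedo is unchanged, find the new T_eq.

T_eq ∝ L^(1/4) · d^(−1/2).
T′ = 800 × 2.3^(1/4) = 985 K.

T_eq ≈ 985 K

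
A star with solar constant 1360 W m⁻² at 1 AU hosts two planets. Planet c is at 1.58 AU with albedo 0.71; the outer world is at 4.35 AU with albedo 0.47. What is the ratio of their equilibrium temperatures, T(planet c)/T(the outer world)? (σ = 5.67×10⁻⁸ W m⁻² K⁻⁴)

T₁/T₂ ≈ 1.427

T_eq = [S₀(1−A)/(4σd²)]^(1/4), so T ∝ (1−A)^(1/4) / √d.
T₁ = [1360×0.29/(4×5.67×10⁻⁸×1.58²)]^(1/4) = 162.46 K.
T₂ = [1360×0.53/(4×5.67×10⁻⁸×4.35²)]^(1/4) = 113.84 K.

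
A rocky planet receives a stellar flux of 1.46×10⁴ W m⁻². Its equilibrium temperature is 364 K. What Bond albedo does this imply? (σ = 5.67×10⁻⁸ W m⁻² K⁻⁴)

From T_eq⁴ = S(1−A)/(4σ): 1−A = 4σT_eq⁴/S.
1−A = 4 × 5.67×10⁻⁸ × (364)⁴ / 1.46×10⁴ = 0.273.

A ≈ 0.73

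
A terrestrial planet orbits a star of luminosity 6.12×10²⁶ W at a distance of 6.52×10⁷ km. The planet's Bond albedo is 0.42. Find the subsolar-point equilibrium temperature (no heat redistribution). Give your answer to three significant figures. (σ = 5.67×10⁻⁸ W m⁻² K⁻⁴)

T_ss ≈ 585 K

d = 6.52×10⁷ km = 6.52×10¹⁰ m.
Flux: S = L/(4πd²) = 6.12×10²⁶/(4π×(6.52×10¹⁰)²) = 1.15×10⁴ W m⁻².
At the subsolar point the surface absorbs S(1−A) and emits σT⁴ per unit area — no factor of 4, since only the local patch is in balance.
T = [1.15×10⁴ × 0.58 / 5.67×10⁻⁸]^(1/4) = (1.17×10¹¹)^(1/4) = 585 K.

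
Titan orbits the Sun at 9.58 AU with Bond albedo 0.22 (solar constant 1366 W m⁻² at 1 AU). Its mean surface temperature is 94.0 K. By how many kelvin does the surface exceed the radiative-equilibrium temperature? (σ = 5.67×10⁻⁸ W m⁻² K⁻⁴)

S = 1366/9.58² = 14.88 W m⁻².
T_eq = [S(1−A)/(4σ)]^(1/4) = [14.88×0.78/(4×5.67×10⁻⁸)]^(1/4) = 84.6 K.
ΔT = T_surf − T_eq = 94 − 84.6.

ΔT ≈ 9.4 K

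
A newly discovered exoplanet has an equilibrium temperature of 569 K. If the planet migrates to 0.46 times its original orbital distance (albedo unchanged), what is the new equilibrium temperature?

T_eq ≈ 839 K

T_eq ∝ L^(1/4) · d^(−1/2).
T′ = 569 / 0.46^(1/2) = 839 K.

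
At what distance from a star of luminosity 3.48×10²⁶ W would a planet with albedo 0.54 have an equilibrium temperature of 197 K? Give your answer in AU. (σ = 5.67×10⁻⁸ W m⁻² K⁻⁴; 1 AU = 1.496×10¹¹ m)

From T_eq⁴ = L(1−A)/(16πσd²): d = √[L(1−A)/(16πσT_eq⁴)].
d = √[3.48×10²⁶ × 0.46 / (16π × 5.67×10⁻⁸ × (197)⁴)] = 1.93×10¹¹ m = 1.29 AU.

d ≈ 1.29 AU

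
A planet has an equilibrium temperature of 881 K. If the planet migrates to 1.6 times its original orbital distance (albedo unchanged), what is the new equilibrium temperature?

T_eq ≈ 696 K

T_eq ∝ L^(1/4) · d^(−1/2).
T′ = 881 / 1.6^(1/2) = 696 K.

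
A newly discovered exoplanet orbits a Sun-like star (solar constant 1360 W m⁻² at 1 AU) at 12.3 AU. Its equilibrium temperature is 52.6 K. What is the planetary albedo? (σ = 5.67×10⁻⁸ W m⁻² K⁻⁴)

A ≈ 0.81

Flux at 12.3 AU: S = 1360/12.3² = 8.99 W m⁻².
From T_eq⁴ = S(1−A)/(4σ): 1−A = 4σT_eq⁴/S.
1−A = 4 × 5.67×10⁻⁸ × (52.6)⁴ / 8.99 = 0.193.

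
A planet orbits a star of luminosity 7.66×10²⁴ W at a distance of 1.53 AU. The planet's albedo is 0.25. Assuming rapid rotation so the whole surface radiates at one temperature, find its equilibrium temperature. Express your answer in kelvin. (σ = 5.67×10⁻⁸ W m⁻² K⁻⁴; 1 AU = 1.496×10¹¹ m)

d = 1.53 AU = 2.29×10¹¹ m.
Flux: S = L/(4πd²) = 7.66×10²⁴/(4π×(2.29×10¹¹)²) = 11.6 W m⁻².
Energy balance: absorbed = emitted ⇒ πR²·S(1−A) = 4πR²·σT_eq⁴, so T_eq⁴ = S(1−A)/(4σ).
T_eq = [11.6 × 0.75 / (4 × 5.67×10⁻⁸)]^(1/4) = (3.85×10⁷)^(1/4) = 78.8 K.

T_eq ≈ 78.8 K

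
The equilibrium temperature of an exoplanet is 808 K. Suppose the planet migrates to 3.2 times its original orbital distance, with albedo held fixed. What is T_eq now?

T_eq ≈ 452 K

T_eq ∝ L^(1/4) · d^(−1/2).
T′ = 808 / 3.2^(1/2) = 452 K.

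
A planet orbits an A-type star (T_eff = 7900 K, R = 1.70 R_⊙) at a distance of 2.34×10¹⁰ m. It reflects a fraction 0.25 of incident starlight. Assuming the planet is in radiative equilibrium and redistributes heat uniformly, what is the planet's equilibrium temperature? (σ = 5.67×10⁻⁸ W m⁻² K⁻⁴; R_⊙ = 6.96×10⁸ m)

R_⋆ = 1.70 × 6.96×10⁸ = 1.18×10⁹ m.
L = 4πR_⋆²σT_⋆⁴ = 4π(1.18×10⁹)² × 5.67×10⁻⁸ × (7900)⁴ = 3.89×10²⁷ W.
S = L/(4πd²) = 5.65×10⁵ W m⁻².
Energy balance: absorbed = emitted ⇒ πR²·S(1−A) = 4πR²·σT_eq⁴, so T_eq⁴ = S(1−A)/(4σ).
T_eq = [5.65×10⁵ × 0.75 / (4 × 5.67×10⁻⁸)]^(1/4) = (1.87×10¹²)^(1/4) = 1170 K.

T_eq ≈ 1170 K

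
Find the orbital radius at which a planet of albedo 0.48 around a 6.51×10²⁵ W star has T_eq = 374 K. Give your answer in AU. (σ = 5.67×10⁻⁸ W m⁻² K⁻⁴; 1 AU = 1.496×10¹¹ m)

From T_eq⁴ = L(1−A)/(16πσd²): d = √[L(1−A)/(16πσT_eq⁴)].
d = √[6.51×10²⁵ × 0.52 / (16π × 5.67×10⁻⁸ × (374)⁴)] = 2.46×10¹⁰ m = 0.165 AU.

d ≈ 0.165 AU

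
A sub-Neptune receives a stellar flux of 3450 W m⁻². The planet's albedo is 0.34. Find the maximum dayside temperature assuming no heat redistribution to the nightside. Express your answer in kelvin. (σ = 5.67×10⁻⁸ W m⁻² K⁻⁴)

With no redistribution each surface element balances locally: S(1−A) = σT⁴.
T = [3450 × 0.66 / 5.67×10⁻⁸]^(1/4) = (4.02×10¹⁰)^(1/4) = 448 K.

T_ss ≈ 448 K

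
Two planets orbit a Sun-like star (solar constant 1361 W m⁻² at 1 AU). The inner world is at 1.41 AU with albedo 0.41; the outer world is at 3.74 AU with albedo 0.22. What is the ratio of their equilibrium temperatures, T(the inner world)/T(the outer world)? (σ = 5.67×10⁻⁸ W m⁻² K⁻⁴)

T_eq = [S₀(1−A)/(4σd²)]^(1/4), so T ∝ (1−A)^(1/4) / √d.
T₁ = [1361×0.59/(4×5.67×10⁻⁸×1.41²)]^(1/4) = 205.43 K.
T₂ = [1361×0.78/(4×5.67×10⁻⁸×3.74²)]^(1/4) = 135.25 K.

T₁/T₂ ≈ 1.519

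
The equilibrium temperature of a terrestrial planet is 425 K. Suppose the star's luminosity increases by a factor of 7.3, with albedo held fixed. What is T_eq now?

T_eq ∝ L^(1/4) · d^(−1/2).
T′ = 425 × 7.3^(1/4) = 699 K.

T_eq ≈ 699 K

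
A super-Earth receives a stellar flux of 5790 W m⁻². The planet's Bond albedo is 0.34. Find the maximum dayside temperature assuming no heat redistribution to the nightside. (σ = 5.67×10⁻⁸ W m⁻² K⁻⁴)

T_ss ≈ 510 K

With no redistribution each surface element balances locally: S(1−A) = σT⁴.
T = [5790 × 0.66 / 5.67×10⁻⁸]^(1/4) = (6.74×10¹⁰)^(1/4) = 510 K.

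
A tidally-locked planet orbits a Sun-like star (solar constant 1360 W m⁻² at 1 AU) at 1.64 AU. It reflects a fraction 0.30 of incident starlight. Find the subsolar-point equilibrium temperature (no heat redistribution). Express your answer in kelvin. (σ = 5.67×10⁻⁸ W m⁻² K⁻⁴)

Flux at 1.64 AU: S = 1360/1.64² = 506 W m⁻².
At the subsolar point the surface absorbs S(1−A) and emits σT⁴ per unit area — no factor of 4, since only the local patch is in balance.
T = [506 × 0.70 / 5.67×10⁻⁸]^(1/4) = (6.24×10⁹)^(1/4) = 281 K.

T_ss ≈ 281 K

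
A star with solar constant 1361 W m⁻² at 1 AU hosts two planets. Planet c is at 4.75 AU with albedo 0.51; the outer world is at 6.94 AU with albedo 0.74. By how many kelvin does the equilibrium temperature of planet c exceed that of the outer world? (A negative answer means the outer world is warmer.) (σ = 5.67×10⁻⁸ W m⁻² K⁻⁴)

T_eq = [S₀(1−A)/(4σd²)]^(1/4), so T ∝ (1−A)^(1/4) / √d.
T₁ = [1361×0.49/(4×5.67×10⁻⁸×4.75²)]^(1/4) = 106.85 K.
T₂ = [1361×0.26/(4×5.67×10⁻⁸×6.94²)]^(1/4) = 75.44 K.

ΔT ≈ 31.4 K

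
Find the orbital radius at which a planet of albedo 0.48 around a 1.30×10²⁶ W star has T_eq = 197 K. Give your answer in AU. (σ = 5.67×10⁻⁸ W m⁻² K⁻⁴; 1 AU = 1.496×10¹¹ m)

d ≈ 0.839 AU

From T_eq⁴ = L(1−A)/(16πσd²): d = √[L(1−A)/(16πσT_eq⁴)].
d = √[1.30×10²⁶ × 0.52 / (16π × 5.67×10⁻⁸ × (197)⁴)] = 1.25×10¹¹ m = 0.839 AU.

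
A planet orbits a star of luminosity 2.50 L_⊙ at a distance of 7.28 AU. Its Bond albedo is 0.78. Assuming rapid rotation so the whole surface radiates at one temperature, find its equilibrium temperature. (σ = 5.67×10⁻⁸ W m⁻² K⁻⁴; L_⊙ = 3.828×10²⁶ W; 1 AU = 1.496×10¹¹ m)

d = 7.28 AU = 1.09×10¹² m.
L = 2.50 × 3.828×10²⁶ = 9.57×10²⁶ W.
Flux: S = L/(4πd²) = 9.57×10²⁶/(4π×(1.09×10¹²)²) = 64.2 W m⁻².
Energy balance: absorbed = emitted ⇒ πR²·S(1−A) = 4πR²·σT_eq⁴, so T_eq⁴ = S(1−A)/(4σ).
T_eq = [64.2 × 0.22 / (4 × 5.67×10⁻⁸)]^(1/4) = (6.23×10⁷)^(1/4) = 88.8 K.

T_eq ≈ 88.8 K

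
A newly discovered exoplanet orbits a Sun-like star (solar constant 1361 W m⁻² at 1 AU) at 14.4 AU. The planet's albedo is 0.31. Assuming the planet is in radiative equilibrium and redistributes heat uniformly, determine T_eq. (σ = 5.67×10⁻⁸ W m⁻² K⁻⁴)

T_eq ≈ 66.8 K

Flux at 14.4 AU: S = 1361/14.4² = 6.56 W m⁻².
Energy balance: absorbed = emitted ⇒ πR²·S(1−A) = 4πR²·σT_eq⁴, so T_eq⁴ = S(1−A)/(4σ).
T_eq = [6.56 × 0.69 / (4 × 5.67×10⁻⁸)]^(1/4) = (2.00×10⁷)^(1/4) = 66.8 K.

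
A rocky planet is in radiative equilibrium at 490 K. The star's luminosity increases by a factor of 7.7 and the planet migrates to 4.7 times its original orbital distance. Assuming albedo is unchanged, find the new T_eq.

T_eq ≈ 377 K

T_eq ∝ L^(1/4) · d^(−1/2).
T′ = 490 × 7.7^(1/4) / 4.7^(1/2) = 377 K.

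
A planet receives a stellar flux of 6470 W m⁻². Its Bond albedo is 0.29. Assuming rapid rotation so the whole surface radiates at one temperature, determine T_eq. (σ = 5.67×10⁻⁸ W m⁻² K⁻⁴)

T_eq ≈ 377 K

Energy balance: absorbed = emitted ⇒ πR²·S(1−A) = 4πR²·σT_eq⁴, so T_eq⁴ = S(1−A)/(4σ).
T_eq = [6470 × 0.71 / (4 × 5.67×10⁻⁸)]^(1/4) = (2.03×10¹⁰)^(1/4) = 377 K.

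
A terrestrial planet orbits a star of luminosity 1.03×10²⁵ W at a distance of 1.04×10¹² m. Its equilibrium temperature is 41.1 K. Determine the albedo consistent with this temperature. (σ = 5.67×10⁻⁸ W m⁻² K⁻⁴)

Flux: S = L/(4πd²) = 1.03×10²⁵/(4π×(1.04×10¹²)²) = 0.758 W m⁻².
From T_eq⁴ = S(1−A)/(4σ): 1−A = 4σT_eq⁴/S.
1−A = 4 × 5.67×10⁻⁸ × (41.1)⁴ / 0.758 = 0.854.

A ≈ 0.15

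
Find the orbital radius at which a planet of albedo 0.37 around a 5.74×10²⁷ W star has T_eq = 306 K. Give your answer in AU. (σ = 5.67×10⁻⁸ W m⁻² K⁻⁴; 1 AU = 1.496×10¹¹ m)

d ≈ 2.54 AU

From T_eq⁴ = L(1−A)/(16πσd²): d = √[L(1−A)/(16πσT_eq⁴)].
d = √[5.74×10²⁷ × 0.63 / (16π × 5.67×10⁻⁸ × (306)⁴)] = 3.80×10¹¹ m = 2.54 AU.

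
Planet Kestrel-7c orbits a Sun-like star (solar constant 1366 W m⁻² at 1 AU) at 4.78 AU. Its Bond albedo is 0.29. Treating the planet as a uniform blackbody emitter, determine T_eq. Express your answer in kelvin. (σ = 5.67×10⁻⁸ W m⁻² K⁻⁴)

Flux at 4.78 AU: S = 1366/4.78² = 59.8 W m⁻².
Energy balance: absorbed = emitted ⇒ πR²·S(1−A) = 4πR²·σT_eq⁴, so T_eq⁴ = S(1−A)/(4σ).
T_eq = [59.8 × 0.71 / (4 × 5.67×10⁻⁸)]^(1/4) = (1.87×10⁸)^(1/4) = 117 K.

T_eq ≈ 117 K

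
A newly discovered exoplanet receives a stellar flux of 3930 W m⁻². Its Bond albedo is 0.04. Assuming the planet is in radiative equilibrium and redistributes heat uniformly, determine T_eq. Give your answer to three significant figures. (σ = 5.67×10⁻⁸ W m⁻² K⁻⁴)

T_eq ≈ 359 K

Energy balance: absorbed = emitted ⇒ πR²·S(1−A) = 4πR²·σT_eq⁴, so T_eq⁴ = S(1−A)/(4σ).
T_eq = [3930 × 0.96 / (4 × 5.67×10⁻⁸)]^(1/4) = (1.66×10¹⁰)^(1/4) = 359 K.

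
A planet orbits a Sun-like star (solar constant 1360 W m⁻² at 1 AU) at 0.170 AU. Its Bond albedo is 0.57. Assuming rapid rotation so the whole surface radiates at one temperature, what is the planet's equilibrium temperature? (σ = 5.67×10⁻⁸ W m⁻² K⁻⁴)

Flux at 0.170 AU: S = 1360/0.170² = 4.71×10⁴ W m⁻².
Energy balance: absorbed = emitted ⇒ πR²·S(1−A) = 4πR²·σT_eq⁴, so T_eq⁴ = S(1−A)/(4σ).
T_eq = [4.71×10⁴ × 0.43 / (4 × 5.67×10⁻⁸)]^(1/4) = (8.92×10¹⁰)^(1/4) = 547 K.

T_eq ≈ 547 K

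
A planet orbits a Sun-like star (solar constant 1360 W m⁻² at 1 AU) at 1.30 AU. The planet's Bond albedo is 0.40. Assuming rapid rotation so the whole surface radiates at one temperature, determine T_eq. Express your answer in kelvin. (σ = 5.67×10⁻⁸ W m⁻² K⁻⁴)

T_eq ≈ 215 K

Flux at 1.30 AU: S = 1360/1.30² = 805 W m⁻².
Energy balance: absorbed = emitted ⇒ πR²·S(1−A) = 4πR²·σT_eq⁴, so T_eq⁴ = S(1−A)/(4σ).
T_eq = [805 × 0.60 / (4 × 5.67×10⁻⁸)]^(1/4) = (2.13×10⁹)^(1/4) = 215 K.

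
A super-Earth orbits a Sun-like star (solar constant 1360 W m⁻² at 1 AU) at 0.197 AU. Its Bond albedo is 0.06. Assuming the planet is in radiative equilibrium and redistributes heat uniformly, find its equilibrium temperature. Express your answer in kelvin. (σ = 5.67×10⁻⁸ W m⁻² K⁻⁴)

Flux at 0.197 AU: S = 1360/0.197² = 3.50×10⁴ W m⁻².
Energy balance: absorbed = emitted ⇒ πR²·S(1−A) = 4πR²·σT_eq⁴, so T_eq⁴ = S(1−A)/(4σ).
T_eq = [3.50×10⁴ × 0.94 / (4 × 5.67×10⁻⁸)]^(1/4) = (1.45×10¹¹)^(1/4) = 617 K.

T_eq ≈ 617 K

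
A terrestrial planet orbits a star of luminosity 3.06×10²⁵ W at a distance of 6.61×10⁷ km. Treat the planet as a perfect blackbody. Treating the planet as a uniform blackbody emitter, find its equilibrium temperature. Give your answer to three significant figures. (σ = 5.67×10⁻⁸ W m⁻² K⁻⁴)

T_eq ≈ 223 K

d = 6.61×10⁷ km = 6.61×10¹⁰ m.
Flux: S = L/(4πd²) = 3.06×10²⁵/(4π×(6.61×10¹⁰)²) = 557 W m⁻².
Energy balance: absorbed = emitted ⇒ πR²·S(1−A) = 4πR²·σT_eq⁴, so T_eq⁴ = S(1−A)/(4σ).
T_eq = [557 × 1.00 / (4 × 5.67×10⁻⁸)]^(1/4) = (2.46×10⁹)^(1/4) = 223 K.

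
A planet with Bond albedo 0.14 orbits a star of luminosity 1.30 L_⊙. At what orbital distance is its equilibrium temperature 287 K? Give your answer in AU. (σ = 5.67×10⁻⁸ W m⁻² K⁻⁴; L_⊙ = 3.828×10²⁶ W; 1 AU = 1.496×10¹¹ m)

d ≈ 0.994 AU

L = 1.30 × 3.828×10²⁶ = 4.98×10²⁶ W.
From T_eq⁴ = L(1−A)/(16πσd²): d = √[L(1−A)/(16πσT_eq⁴)].
d = √[4.98×10²⁶ × 0.86 / (16π × 5.67×10⁻⁸ × (287)⁴)] = 1.49×10¹¹ m = 0.994 AU.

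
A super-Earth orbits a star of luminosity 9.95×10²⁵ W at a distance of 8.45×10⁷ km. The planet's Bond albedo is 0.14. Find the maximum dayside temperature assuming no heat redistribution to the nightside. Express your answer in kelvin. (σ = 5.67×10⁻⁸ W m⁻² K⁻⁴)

T_ss ≈ 360 K

d = 8.45×10⁷ km = 8.45×10¹⁰ m.
Flux: S = L/(4πd²) = 9.95×10²⁵/(4π×(8.45×10¹⁰)²) = 1110 W m⁻².
With no redistribution each surface element balances locally: S(1−A) = σT⁴.
T = [1110 × 0.86 / 5.67×10⁻⁸]^(1/4) = (1.68×10¹⁰)^(1/4) = 360 K.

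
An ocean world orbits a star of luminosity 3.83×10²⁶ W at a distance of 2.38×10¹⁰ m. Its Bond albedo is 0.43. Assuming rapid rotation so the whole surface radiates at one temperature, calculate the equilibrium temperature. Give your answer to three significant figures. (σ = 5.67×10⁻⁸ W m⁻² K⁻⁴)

T_eq ≈ 606 K

Flux: S = L/(4πd²) = 3.83×10²⁶/(4π×(2.38×10¹⁰)²) = 5.38×10⁴ W m⁻².
Energy balance: absorbed = emitted ⇒ πR²·S(1−A) = 4πR²·σT_eq⁴, so T_eq⁴ = S(1−A)/(4σ).
T_eq = [5.38×10⁴ × 0.57 / (4 × 5.67×10⁻⁸)]^(1/4) = (1.35×10¹¹)^(1/4) = 606 K.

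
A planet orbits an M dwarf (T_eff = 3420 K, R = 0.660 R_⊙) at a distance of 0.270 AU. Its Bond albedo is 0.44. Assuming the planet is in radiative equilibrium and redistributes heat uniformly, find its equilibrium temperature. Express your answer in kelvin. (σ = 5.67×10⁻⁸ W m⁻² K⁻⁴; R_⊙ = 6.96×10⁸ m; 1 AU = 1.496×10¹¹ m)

R_⋆ = 0.660 × 6.96×10⁸ = 4.59×10⁸ m.
d = 0.270 AU = 4.04×10¹⁰ m.
L = 4πR_⋆²σT_⋆⁴ = 4π(4.59×10⁸)² × 5.67×10⁻⁸ × (3420)⁴ = 2.06×10²⁵ W.
S = L/(4πd²) = 1000 W m⁻².
Energy balance: absorbed = emitted ⇒ πR²·S(1−A) = 4πR²·σT_eq⁴, so T_eq⁴ = S(1−A)/(4σ).
T_eq = [1000 × 0.56 / (4 × 5.67×10⁻⁸)]^(1/4) = (2.48×10⁹)^(1/4) = 223 K.

T_eq ≈ 223 K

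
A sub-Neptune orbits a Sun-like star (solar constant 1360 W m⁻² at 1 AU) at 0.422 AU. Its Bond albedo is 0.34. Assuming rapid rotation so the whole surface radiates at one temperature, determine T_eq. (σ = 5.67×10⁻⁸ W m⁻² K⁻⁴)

Flux at 0.422 AU: S = 1360/0.422² = 7640 W m⁻².
Energy balance: absorbed = emitted ⇒ πR²·S(1−A) = 4πR²·σT_eq⁴, so T_eq⁴ = S(1−A)/(4σ).
T_eq = [7640 × 0.66 / (4 × 5.67×10⁻⁸)]^(1/4) = (2.22×10¹⁰)^(1/4) = 386 K.

T_eq ≈ 386 K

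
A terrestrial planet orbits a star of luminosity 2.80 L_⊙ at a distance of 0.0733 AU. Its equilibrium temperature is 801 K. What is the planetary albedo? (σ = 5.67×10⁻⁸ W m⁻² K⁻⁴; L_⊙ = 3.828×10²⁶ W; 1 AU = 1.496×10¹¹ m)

d = 0.0733 AU = 1.10×10¹⁰ m.
L = 2.80 × 3.828×10²⁶ = 1.07×10²⁷ W.
Flux: S = L/(4πd²) = 1.07×10²⁷/(4π×(1.10×10¹⁰)²) = 7.09×10⁵ W m⁻².
From T_eq⁴ = S(1−A)/(4σ): 1−A = 4σT_eq⁴/S.
1−A = 4 × 5.67×10⁻⁸ × (801)⁴ / 7.09×10⁵ = 0.132.

A ≈ 0.87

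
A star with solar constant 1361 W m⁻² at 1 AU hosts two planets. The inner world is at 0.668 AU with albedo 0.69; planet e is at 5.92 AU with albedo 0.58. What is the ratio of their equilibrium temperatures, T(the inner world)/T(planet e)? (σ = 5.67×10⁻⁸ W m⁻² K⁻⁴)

T_eq = [S₀(1−A)/(4σd²)]^(1/4), so T ∝ (1−A)^(1/4) / √d.
T₁ = [1361×0.31/(4×5.67×10⁻⁸×0.668²)]^(1/4) = 254.10 K.
T₂ = [1361×0.42/(4×5.67×10⁻⁸×5.92²)]^(1/4) = 92.09 K.

T₁/T₂ ≈ 2.759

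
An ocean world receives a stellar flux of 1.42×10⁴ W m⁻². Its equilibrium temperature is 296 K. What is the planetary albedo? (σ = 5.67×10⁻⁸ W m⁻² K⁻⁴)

A ≈ 0.88

From T_eq⁴ = S(1−A)/(4σ): 1−A = 4σT_eq⁴/S.
1−A = 4 × 5.67×10⁻⁸ × (296)⁴ / 1.42×10⁴ = 0.123.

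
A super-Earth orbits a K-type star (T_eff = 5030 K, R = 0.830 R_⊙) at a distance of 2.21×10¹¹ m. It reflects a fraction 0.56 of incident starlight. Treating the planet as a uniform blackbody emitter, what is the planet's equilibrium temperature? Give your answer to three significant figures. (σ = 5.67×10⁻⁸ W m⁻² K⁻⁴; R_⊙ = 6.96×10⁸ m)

R_⋆ = 0.830 × 6.96×10⁸ = 5.78×10⁸ m.
L = 4πR_⋆²σT_⋆⁴ = 4π(5.78×10⁸)² × 5.67×10⁻⁸ × (5030)⁴ = 1.52×10²⁶ W.
S = L/(4πd²) = 248 W m⁻².
Energy balance: absorbed = emitted ⇒ πR²·S(1−A) = 4πR²·σT_eq⁴, so T_eq⁴ = S(1−A)/(4σ).
T_eq = [248 × 0.44 / (4 × 5.67×10⁻⁸)]^(1/4) = (4.81×10⁸)^(1/4) = 148 K.

T_eq ≈ 148 K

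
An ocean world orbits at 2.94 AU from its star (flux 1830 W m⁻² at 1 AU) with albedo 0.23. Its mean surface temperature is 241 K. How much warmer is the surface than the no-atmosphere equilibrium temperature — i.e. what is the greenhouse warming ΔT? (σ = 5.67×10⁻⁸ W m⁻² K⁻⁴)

ΔT ≈ 77.3 K

S = 1830/2.94² = 211.7 W m⁻².
T_eq = [S(1−A)/(4σ)]^(1/4) = [211.7×0.77/(4×5.67×10⁻⁸)]^(1/4) = 163.7 K.
ΔT = T_surf − T_eq = 241 − 163.7.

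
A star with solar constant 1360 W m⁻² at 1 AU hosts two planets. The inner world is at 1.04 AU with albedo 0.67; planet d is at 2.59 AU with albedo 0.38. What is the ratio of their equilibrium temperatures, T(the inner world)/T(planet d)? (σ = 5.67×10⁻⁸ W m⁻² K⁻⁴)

T_eq = [S₀(1−A)/(4σd²)]^(1/4), so T ∝ (1−A)^(1/4) / √d.
T₁ = [1360×0.33/(4×5.67×10⁻⁸×1.04²)]^(1/4) = 206.82 K.
T₂ = [1360×0.62/(4×5.67×10⁻⁸×2.59²)]^(1/4) = 153.43 K.

T₁/T₂ ≈ 1.348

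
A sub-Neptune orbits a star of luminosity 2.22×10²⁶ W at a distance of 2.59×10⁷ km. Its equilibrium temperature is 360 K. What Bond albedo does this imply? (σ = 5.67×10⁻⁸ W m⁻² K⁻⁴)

A ≈ 0.86

d = 2.59×10⁷ km = 2.59×10¹⁰ m.
Flux: S = L/(4πd²) = 2.22×10²⁶/(4π×(2.59×10¹⁰)²) = 2.63×10⁴ W m⁻².
From T_eq⁴ = S(1−A)/(4σ): 1−A = 4σT_eq⁴/S.
1−A = 4 × 5.67×10⁻⁸ × (360)⁴ / 2.63×10⁴ = 0.145.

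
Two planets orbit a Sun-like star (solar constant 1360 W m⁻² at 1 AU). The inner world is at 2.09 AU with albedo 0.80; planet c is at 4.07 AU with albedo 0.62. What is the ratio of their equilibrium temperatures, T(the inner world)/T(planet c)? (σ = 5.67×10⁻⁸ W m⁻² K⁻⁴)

T_eq = [S₀(1−A)/(4σd²)]^(1/4), so T ∝ (1−A)^(1/4) / √d.
T₁ = [1360×0.20/(4×5.67×10⁻⁸×2.09²)]^(1/4) = 128.72 K.
T₂ = [1360×0.38/(4×5.67×10⁻⁸×4.07²)]^(1/4) = 108.30 K.

T₁/T₂ ≈ 1.189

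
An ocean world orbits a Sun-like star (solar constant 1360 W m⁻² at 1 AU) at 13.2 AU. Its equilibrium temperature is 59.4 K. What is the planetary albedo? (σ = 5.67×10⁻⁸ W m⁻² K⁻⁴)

A ≈ 0.64

Flux at 13.2 AU: S = 1360/13.2² = 7.81 W m⁻².
From T_eq⁴ = S(1−A)/(4σ): 1−A = 4σT_eq⁴/S.
1−A = 4 × 5.67×10⁻⁸ × (59.4)⁴ / 7.81 = 0.362.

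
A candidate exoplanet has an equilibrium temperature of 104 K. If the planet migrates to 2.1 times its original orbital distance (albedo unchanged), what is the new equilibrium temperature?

T_eq ∝ L^(1/4) · d^(−1/2).
T′ = 104 / 2.1^(1/2) = 71.8 K.

T_eq ≈ 71.8 K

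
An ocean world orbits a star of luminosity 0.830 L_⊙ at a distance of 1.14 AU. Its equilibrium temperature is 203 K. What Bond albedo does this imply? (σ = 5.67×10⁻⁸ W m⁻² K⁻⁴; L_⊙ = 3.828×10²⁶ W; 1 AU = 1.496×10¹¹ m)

A ≈ 0.56

d = 1.14 AU = 1.71×10¹¹ m.
L = 0.830 × 3.828×10²⁶ = 3.18×10²⁶ W.
Flux: S = L/(4πd²) = 3.18×10²⁶/(4π×(1.71×10¹¹)²) = 869 W m⁻².
From T_eq⁴ = S(1−A)/(4σ): 1−A = 4σT_eq⁴/S.
1−A = 4 × 5.67×10⁻⁸ × (203)⁴ / 869 = 0.443.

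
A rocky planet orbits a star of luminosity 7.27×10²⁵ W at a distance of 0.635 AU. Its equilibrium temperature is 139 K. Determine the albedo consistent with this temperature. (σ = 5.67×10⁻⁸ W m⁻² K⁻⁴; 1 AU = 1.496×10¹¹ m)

A ≈ 0.87

d = 0.635 AU = 9.50×10¹⁰ m.
Flux: S = L/(4πd²) = 7.27×10²⁵/(4π×(9.50×10¹⁰)²) = 641 W m⁻².
From T_eq⁴ = S(1−A)/(4σ): 1−A = 4σT_eq⁴/S.
1−A = 4 × 5.67×10⁻⁸ × (139)⁴ / 641 = 0.132.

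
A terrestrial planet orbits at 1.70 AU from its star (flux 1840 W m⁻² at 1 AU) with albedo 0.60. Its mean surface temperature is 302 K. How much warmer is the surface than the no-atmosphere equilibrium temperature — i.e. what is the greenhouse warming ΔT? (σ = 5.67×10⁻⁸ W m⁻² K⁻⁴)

S = 1840/1.70² = 636.7 W m⁻².
T_eq = [S(1−A)/(4σ)]^(1/4) = [636.7×0.40/(4×5.67×10⁻⁸)]^(1/4) = 183.1 K.
ΔT = T_surf − T_eq = 302 − 183.1.

ΔT ≈ 118.9 K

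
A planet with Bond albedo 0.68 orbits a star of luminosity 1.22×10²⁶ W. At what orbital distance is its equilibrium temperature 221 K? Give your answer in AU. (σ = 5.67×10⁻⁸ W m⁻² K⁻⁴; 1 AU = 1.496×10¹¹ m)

d ≈ 0.507 AU

From T_eq⁴ = L(1−A)/(16πσd²): d = √[L(1−A)/(16πσT_eq⁴)].
d = √[1.22×10²⁶ × 0.32 / (16π × 5.67×10⁻⁸ × (221)⁴)] = 7.58×10¹⁰ m = 0.507 AU.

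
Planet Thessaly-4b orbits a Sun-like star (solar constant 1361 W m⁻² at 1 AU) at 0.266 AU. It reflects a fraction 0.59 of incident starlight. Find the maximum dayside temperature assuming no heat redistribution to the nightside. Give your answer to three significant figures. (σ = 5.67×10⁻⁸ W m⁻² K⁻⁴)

Flux at 0.266 AU: S = 1361/0.266² = 1.92×10⁴ W m⁻².
With no redistribution each surface element balances locally: S(1−A) = σT⁴.
T = [1.92×10⁴ × 0.41 / 5.67×10⁻⁸]^(1/4) = (1.39×10¹¹)^(1/4) = 611 K.

T_ss ≈ 611 K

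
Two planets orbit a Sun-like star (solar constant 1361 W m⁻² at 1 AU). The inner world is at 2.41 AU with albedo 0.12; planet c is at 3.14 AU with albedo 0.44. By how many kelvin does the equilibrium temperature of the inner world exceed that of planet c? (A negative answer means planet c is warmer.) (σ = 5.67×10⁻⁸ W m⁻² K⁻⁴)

ΔT ≈ 37.8 K

T_eq = [S₀(1−A)/(4σd²)]^(1/4), so T ∝ (1−A)^(1/4) / √d.
T₁ = [1361×0.88/(4×5.67×10⁻⁸×2.41²)]^(1/4) = 173.65 K.
T₂ = [1361×0.56/(4×5.67×10⁻⁸×3.14²)]^(1/4) = 135.87 K.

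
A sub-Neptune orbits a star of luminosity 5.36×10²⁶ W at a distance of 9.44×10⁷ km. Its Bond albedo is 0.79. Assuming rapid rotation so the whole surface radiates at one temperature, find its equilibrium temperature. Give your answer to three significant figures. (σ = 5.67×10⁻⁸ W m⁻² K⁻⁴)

T_eq ≈ 258 K

d = 9.44×10⁷ km = 9.44×10¹⁰ m.
Flux: S = L/(4πd²) = 5.36×10²⁶/(4π×(9.44×10¹⁰)²) = 4790 W m⁻².
Energy balance: absorbed = emitted ⇒ πR²·S(1−A) = 4πR²·σT_eq⁴, so T_eq⁴ = S(1−A)/(4σ).
T_eq = [4790 × 0.21 / (4 × 5.67×10⁻⁸)]^(1/4) = (4.43×10⁹)^(1/4) = 258 K.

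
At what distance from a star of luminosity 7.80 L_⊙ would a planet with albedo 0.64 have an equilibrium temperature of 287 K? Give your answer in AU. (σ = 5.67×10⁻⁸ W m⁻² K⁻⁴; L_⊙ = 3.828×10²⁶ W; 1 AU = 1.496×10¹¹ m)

d ≈ 1.58 AU

L = 7.80 × 3.828×10²⁶ = 2.99×10²⁷ W.
From T_eq⁴ = L(1−A)/(16πσd²): d = √[L(1−A)/(16πσT_eq⁴)].
d = √[2.99×10²⁷ × 0.36 / (16π × 5.67×10⁻⁸ × (287)⁴)] = 2.36×10¹¹ m = 1.58 AU.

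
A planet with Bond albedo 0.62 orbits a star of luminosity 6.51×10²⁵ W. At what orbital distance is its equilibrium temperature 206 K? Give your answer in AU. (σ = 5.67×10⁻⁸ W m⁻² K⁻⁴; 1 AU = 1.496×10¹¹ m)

From T_eq⁴ = L(1−A)/(16πσd²): d = √[L(1−A)/(16πσT_eq⁴)].
d = √[6.51×10²⁵ × 0.38 / (16π × 5.67×10⁻⁸ × (206)⁴)] = 6.94×10¹⁰ m = 0.464 AU.

d ≈ 0.464 AU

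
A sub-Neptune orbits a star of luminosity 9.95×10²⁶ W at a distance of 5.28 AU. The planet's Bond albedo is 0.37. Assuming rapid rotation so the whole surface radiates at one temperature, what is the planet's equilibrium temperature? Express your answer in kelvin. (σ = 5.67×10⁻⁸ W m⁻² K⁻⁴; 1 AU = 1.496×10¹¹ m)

T_eq ≈ 137 K

d = 5.28 AU = 7.90×10¹¹ m.
Flux: S = L/(4πd²) = 9.95×10²⁶/(4π×(7.90×10¹¹)²) = 127 W m⁻².
Energy balance: absorbed = emitted ⇒ πR²·S(1−A) = 4πR²·σT_eq⁴, so T_eq⁴ = S(1−A)/(4σ).
T_eq = [127 × 0.63 / (4 × 5.67×10⁻⁸)]^(1/4) = (3.53×10⁸)^(1/4) = 137 K.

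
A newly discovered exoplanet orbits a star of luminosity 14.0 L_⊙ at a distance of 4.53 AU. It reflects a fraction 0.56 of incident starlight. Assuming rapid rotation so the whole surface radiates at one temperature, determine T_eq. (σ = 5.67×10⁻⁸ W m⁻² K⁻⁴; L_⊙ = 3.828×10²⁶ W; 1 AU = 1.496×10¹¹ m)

T_eq ≈ 206 K

d = 4.53 AU = 6.78×10¹¹ m.
L = 14.0 × 3.828×10²⁶ = 5.36×10²⁷ W.
Flux: S = L/(4πd²) = 5.36×10²⁷/(4π×(6.78×10¹¹)²) = 929 W m⁻².
Energy balance: absorbed = emitted ⇒ πR²·S(1−A) = 4πR²·σT_eq⁴, so T_eq⁴ = S(1−A)/(4σ).
T_eq = [929 × 0.44 / (4 × 5.67×10⁻⁸)]^(1/4) = (1.80×10⁹)^(1/4) = 206 K.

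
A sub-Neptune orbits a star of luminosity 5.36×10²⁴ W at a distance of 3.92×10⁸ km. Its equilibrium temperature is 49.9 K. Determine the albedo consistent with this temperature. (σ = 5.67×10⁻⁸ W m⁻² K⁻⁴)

d = 3.92×10⁸ km = 3.92×10¹¹ m.
Flux: S = L/(4πd²) = 5.36×10²⁴/(4π×(3.92×10¹¹)²) = 2.78 W m⁻².
From T_eq⁴ = S(1−A)/(4σ): 1−A = 4σT_eq⁴/S.
1−A = 4 × 5.67×10⁻⁸ × (49.9)⁴ / 2.78 = 0.507.

A ≈ 0.49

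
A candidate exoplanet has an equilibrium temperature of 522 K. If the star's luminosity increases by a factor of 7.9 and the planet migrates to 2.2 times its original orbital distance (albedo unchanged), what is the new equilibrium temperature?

T_eq ∝ L^(1/4) · d^(−1/2).
T′ = 522 × 7.9^(1/4) / 2.2^(1/2) = 590 K.

T_eq ≈ 590 K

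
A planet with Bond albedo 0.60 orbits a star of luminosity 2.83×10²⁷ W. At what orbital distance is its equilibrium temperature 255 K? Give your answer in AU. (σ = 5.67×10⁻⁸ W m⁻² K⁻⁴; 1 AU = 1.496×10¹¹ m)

From T_eq⁴ = L(1−A)/(16πσd²): d = √[L(1−A)/(16πσT_eq⁴)].
d = √[2.83×10²⁷ × 0.40 / (16π × 5.67×10⁻⁸ × (255)⁴)] = 3.06×10¹¹ m = 2.05 AU.

d ≈ 2.05 AU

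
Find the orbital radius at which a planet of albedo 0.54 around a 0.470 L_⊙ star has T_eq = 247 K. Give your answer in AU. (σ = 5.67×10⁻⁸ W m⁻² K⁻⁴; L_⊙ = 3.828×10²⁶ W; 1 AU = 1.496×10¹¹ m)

d ≈ 0.590 AU

L = 0.470 × 3.828×10²⁶ = 1.80×10²⁶ W.
From T_eq⁴ = L(1−A)/(16πσd²): d = √[L(1−A)/(16πσT_eq⁴)].
d = √[1.80×10²⁶ × 0.46 / (16π × 5.67×10⁻⁸ × (247)⁴)] = 8.83×10¹⁰ m = 0.590 AU.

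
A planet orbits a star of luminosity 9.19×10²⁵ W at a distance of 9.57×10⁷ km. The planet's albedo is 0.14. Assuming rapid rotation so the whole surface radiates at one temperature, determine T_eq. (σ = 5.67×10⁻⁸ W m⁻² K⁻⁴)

d = 9.57×10⁷ km = 9.57×10¹⁰ m.
Flux: S = L/(4πd²) = 9.19×10²⁵/(4π×(9.57×10¹⁰)²) = 799 W m⁻².
Energy balance: absorbed = emitted ⇒ πR²·S(1−A) = 4πR²·σT_eq⁴, so T_eq⁴ = S(1−A)/(4σ).
T_eq = [799 × 0.86 / (4 × 5.67×10⁻⁸)]^(1/4) = (3.03×10⁹)^(1/4) = 235 K.

T_eq ≈ 235 K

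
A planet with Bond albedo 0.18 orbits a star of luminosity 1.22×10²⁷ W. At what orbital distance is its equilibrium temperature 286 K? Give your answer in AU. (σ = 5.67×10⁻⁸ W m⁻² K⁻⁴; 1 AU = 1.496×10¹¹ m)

d ≈ 1.53 AU

From T_eq⁴ = L(1−A)/(16πσd²): d = √[L(1−A)/(16πσT_eq⁴)].
d = √[1.22×10²⁷ × 0.82 / (16π × 5.67×10⁻⁸ × (286)⁴)] = 2.29×10¹¹ m = 1.53 AU.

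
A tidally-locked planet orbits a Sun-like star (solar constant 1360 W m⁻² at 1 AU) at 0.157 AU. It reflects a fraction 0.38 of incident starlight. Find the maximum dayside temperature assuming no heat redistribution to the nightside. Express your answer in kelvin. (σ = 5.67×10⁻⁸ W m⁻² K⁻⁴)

T_ss ≈ 881 K

Flux at 0.157 AU: S = 1360/0.157² = 5.52×10⁴ W m⁻².
With no redistribution each surface element balances locally: S(1−A) = σT⁴.
T = [5.52×10⁴ × 0.62 / 5.67×10⁻⁸]^(1/4) = (6.03×10¹¹)^(1/4) = 881 K.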